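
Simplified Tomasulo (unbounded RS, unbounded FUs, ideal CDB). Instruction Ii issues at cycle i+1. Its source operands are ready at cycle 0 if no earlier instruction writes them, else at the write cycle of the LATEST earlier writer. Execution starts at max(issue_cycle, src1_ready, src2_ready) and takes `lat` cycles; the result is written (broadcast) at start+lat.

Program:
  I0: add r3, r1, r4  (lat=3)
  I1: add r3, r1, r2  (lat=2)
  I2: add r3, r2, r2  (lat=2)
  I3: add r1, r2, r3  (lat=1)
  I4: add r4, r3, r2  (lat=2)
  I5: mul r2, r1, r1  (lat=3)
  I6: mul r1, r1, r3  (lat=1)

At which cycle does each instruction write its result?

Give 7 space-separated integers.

I0 add r3: issue@1 deps=(None,None) exec_start@1 write@4
I1 add r3: issue@2 deps=(None,None) exec_start@2 write@4
I2 add r3: issue@3 deps=(None,None) exec_start@3 write@5
I3 add r1: issue@4 deps=(None,2) exec_start@5 write@6
I4 add r4: issue@5 deps=(2,None) exec_start@5 write@7
I5 mul r2: issue@6 deps=(3,3) exec_start@6 write@9
I6 mul r1: issue@7 deps=(3,2) exec_start@7 write@8

Answer: 4 4 5 6 7 9 8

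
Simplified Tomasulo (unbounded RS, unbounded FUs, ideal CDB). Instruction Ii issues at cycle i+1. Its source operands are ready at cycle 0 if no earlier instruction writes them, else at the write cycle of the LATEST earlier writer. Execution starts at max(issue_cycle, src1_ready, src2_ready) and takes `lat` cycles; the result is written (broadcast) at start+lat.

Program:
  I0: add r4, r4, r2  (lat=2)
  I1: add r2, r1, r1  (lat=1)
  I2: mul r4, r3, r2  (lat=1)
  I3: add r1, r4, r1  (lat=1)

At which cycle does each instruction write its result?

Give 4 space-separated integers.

Answer: 3 3 4 5

Derivation:
I0 add r4: issue@1 deps=(None,None) exec_start@1 write@3
I1 add r2: issue@2 deps=(None,None) exec_start@2 write@3
I2 mul r4: issue@3 deps=(None,1) exec_start@3 write@4
I3 add r1: issue@4 deps=(2,None) exec_start@4 write@5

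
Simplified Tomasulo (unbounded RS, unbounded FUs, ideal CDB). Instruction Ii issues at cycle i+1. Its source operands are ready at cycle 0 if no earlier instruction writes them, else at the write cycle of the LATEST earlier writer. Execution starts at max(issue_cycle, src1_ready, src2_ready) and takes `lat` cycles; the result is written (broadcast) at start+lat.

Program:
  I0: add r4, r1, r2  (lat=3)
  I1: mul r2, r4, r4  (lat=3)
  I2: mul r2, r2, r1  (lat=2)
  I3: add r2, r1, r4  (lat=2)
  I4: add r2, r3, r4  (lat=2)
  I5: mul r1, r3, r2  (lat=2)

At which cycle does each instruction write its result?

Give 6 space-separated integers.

I0 add r4: issue@1 deps=(None,None) exec_start@1 write@4
I1 mul r2: issue@2 deps=(0,0) exec_start@4 write@7
I2 mul r2: issue@3 deps=(1,None) exec_start@7 write@9
I3 add r2: issue@4 deps=(None,0) exec_start@4 write@6
I4 add r2: issue@5 deps=(None,0) exec_start@5 write@7
I5 mul r1: issue@6 deps=(None,4) exec_start@7 write@9

Answer: 4 7 9 6 7 9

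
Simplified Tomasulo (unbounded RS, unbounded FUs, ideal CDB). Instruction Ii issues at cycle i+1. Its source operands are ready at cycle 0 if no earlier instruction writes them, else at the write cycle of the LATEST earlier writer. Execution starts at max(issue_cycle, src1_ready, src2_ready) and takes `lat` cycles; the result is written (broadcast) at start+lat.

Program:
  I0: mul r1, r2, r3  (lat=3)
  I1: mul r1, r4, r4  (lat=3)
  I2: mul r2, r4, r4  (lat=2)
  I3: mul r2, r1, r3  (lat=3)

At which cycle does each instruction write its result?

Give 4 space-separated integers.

I0 mul r1: issue@1 deps=(None,None) exec_start@1 write@4
I1 mul r1: issue@2 deps=(None,None) exec_start@2 write@5
I2 mul r2: issue@3 deps=(None,None) exec_start@3 write@5
I3 mul r2: issue@4 deps=(1,None) exec_start@5 write@8

Answer: 4 5 5 8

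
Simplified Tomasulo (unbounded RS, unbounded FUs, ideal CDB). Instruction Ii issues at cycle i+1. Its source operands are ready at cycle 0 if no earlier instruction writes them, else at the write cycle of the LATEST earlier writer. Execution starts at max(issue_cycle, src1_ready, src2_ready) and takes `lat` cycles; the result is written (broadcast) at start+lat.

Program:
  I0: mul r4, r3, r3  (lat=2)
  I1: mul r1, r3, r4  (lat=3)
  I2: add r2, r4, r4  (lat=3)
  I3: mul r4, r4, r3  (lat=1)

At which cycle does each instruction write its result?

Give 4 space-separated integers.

Answer: 3 6 6 5

Derivation:
I0 mul r4: issue@1 deps=(None,None) exec_start@1 write@3
I1 mul r1: issue@2 deps=(None,0) exec_start@3 write@6
I2 add r2: issue@3 deps=(0,0) exec_start@3 write@6
I3 mul r4: issue@4 deps=(0,None) exec_start@4 write@5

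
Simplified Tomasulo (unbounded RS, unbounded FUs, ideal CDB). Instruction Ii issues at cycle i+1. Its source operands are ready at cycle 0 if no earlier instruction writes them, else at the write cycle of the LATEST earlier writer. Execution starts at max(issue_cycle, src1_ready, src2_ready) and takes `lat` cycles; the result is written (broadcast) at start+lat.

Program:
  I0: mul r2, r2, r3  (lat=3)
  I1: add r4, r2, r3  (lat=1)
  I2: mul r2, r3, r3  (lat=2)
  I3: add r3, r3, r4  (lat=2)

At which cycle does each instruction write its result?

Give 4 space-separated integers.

Answer: 4 5 5 7

Derivation:
I0 mul r2: issue@1 deps=(None,None) exec_start@1 write@4
I1 add r4: issue@2 deps=(0,None) exec_start@4 write@5
I2 mul r2: issue@3 deps=(None,None) exec_start@3 write@5
I3 add r3: issue@4 deps=(None,1) exec_start@5 write@7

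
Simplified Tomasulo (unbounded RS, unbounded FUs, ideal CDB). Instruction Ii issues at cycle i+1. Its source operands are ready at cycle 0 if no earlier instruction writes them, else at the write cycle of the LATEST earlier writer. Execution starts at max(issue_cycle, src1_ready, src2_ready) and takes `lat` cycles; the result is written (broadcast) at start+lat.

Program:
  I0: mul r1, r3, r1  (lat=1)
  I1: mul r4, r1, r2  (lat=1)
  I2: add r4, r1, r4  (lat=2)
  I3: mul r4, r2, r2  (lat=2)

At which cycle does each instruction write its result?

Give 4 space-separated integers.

Answer: 2 3 5 6

Derivation:
I0 mul r1: issue@1 deps=(None,None) exec_start@1 write@2
I1 mul r4: issue@2 deps=(0,None) exec_start@2 write@3
I2 add r4: issue@3 deps=(0,1) exec_start@3 write@5
I3 mul r4: issue@4 deps=(None,None) exec_start@4 write@6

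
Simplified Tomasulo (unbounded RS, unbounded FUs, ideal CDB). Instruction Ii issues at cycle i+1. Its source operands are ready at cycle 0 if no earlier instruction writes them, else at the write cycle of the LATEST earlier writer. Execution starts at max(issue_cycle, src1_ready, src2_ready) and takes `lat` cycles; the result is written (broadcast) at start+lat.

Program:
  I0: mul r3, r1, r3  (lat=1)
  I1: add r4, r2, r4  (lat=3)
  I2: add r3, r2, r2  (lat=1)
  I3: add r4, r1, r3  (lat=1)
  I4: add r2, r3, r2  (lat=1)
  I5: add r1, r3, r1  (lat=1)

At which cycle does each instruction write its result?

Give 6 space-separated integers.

Answer: 2 5 4 5 6 7

Derivation:
I0 mul r3: issue@1 deps=(None,None) exec_start@1 write@2
I1 add r4: issue@2 deps=(None,None) exec_start@2 write@5
I2 add r3: issue@3 deps=(None,None) exec_start@3 write@4
I3 add r4: issue@4 deps=(None,2) exec_start@4 write@5
I4 add r2: issue@5 deps=(2,None) exec_start@5 write@6
I5 add r1: issue@6 deps=(2,None) exec_start@6 write@7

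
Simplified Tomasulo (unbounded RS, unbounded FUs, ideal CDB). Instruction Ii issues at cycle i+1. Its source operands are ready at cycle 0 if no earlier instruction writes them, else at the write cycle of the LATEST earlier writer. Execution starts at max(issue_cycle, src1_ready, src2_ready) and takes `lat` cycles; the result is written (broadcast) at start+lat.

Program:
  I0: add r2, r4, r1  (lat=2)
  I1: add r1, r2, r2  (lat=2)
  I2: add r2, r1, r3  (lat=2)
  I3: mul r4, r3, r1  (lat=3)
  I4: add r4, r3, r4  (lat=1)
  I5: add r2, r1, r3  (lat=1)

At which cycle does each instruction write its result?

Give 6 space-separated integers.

I0 add r2: issue@1 deps=(None,None) exec_start@1 write@3
I1 add r1: issue@2 deps=(0,0) exec_start@3 write@5
I2 add r2: issue@3 deps=(1,None) exec_start@5 write@7
I3 mul r4: issue@4 deps=(None,1) exec_start@5 write@8
I4 add r4: issue@5 deps=(None,3) exec_start@8 write@9
I5 add r2: issue@6 deps=(1,None) exec_start@6 write@7

Answer: 3 5 7 8 9 7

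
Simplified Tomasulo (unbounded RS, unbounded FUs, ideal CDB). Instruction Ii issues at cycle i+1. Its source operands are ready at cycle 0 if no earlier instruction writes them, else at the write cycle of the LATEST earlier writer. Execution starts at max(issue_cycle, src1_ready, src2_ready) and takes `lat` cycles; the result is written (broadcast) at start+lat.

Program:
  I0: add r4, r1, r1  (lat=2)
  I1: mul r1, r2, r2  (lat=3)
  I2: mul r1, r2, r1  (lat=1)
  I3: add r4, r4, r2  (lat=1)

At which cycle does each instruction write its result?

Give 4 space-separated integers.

I0 add r4: issue@1 deps=(None,None) exec_start@1 write@3
I1 mul r1: issue@2 deps=(None,None) exec_start@2 write@5
I2 mul r1: issue@3 deps=(None,1) exec_start@5 write@6
I3 add r4: issue@4 deps=(0,None) exec_start@4 write@5

Answer: 3 5 6 5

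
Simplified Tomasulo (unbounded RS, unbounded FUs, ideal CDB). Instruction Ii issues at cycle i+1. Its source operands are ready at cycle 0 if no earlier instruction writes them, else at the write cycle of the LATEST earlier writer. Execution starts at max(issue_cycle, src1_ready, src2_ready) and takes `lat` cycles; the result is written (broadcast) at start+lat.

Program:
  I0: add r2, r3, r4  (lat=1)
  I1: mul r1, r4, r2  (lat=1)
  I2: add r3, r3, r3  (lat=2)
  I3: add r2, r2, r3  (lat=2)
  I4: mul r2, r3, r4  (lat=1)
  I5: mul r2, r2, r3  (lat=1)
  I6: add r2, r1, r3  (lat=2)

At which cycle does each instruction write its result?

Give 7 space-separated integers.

I0 add r2: issue@1 deps=(None,None) exec_start@1 write@2
I1 mul r1: issue@2 deps=(None,0) exec_start@2 write@3
I2 add r3: issue@3 deps=(None,None) exec_start@3 write@5
I3 add r2: issue@4 deps=(0,2) exec_start@5 write@7
I4 mul r2: issue@5 deps=(2,None) exec_start@5 write@6
I5 mul r2: issue@6 deps=(4,2) exec_start@6 write@7
I6 add r2: issue@7 deps=(1,2) exec_start@7 write@9

Answer: 2 3 5 7 6 7 9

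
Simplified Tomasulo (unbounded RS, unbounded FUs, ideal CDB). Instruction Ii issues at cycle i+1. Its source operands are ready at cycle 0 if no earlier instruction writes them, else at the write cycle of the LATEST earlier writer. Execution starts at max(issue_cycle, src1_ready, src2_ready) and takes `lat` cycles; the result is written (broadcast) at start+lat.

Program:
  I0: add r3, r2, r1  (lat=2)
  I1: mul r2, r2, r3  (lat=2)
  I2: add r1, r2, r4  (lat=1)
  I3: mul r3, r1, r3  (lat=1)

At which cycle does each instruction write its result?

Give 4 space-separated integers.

Answer: 3 5 6 7

Derivation:
I0 add r3: issue@1 deps=(None,None) exec_start@1 write@3
I1 mul r2: issue@2 deps=(None,0) exec_start@3 write@5
I2 add r1: issue@3 deps=(1,None) exec_start@5 write@6
I3 mul r3: issue@4 deps=(2,0) exec_start@6 write@7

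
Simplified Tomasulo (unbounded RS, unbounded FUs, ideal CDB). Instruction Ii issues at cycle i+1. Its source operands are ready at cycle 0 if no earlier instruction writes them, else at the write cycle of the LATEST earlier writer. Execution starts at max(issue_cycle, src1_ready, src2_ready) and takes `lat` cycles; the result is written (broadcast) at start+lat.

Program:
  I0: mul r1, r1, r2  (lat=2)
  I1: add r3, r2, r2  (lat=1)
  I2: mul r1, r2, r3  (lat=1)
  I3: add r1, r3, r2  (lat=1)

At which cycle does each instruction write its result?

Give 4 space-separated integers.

Answer: 3 3 4 5

Derivation:
I0 mul r1: issue@1 deps=(None,None) exec_start@1 write@3
I1 add r3: issue@2 deps=(None,None) exec_start@2 write@3
I2 mul r1: issue@3 deps=(None,1) exec_start@3 write@4
I3 add r1: issue@4 deps=(1,None) exec_start@4 write@5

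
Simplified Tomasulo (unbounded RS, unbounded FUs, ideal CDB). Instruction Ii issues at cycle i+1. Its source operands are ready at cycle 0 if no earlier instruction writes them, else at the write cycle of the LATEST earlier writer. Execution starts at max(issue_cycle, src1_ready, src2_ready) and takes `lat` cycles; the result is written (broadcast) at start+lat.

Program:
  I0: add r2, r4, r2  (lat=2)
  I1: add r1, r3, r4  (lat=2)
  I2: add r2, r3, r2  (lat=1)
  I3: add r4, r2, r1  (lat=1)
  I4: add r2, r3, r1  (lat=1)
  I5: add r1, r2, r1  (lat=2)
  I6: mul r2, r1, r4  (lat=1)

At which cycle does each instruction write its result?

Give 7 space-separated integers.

Answer: 3 4 4 5 6 8 9

Derivation:
I0 add r2: issue@1 deps=(None,None) exec_start@1 write@3
I1 add r1: issue@2 deps=(None,None) exec_start@2 write@4
I2 add r2: issue@3 deps=(None,0) exec_start@3 write@4
I3 add r4: issue@4 deps=(2,1) exec_start@4 write@5
I4 add r2: issue@5 deps=(None,1) exec_start@5 write@6
I5 add r1: issue@6 deps=(4,1) exec_start@6 write@8
I6 mul r2: issue@7 deps=(5,3) exec_start@8 write@9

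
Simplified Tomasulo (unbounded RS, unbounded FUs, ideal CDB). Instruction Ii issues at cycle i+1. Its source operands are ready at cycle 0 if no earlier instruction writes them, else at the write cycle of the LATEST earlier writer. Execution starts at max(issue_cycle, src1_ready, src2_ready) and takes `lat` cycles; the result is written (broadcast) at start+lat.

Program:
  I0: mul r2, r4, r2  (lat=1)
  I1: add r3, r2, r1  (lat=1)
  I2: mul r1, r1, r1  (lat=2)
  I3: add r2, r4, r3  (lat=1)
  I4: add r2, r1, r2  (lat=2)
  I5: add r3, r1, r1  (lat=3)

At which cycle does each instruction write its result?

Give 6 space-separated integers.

I0 mul r2: issue@1 deps=(None,None) exec_start@1 write@2
I1 add r3: issue@2 deps=(0,None) exec_start@2 write@3
I2 mul r1: issue@3 deps=(None,None) exec_start@3 write@5
I3 add r2: issue@4 deps=(None,1) exec_start@4 write@5
I4 add r2: issue@5 deps=(2,3) exec_start@5 write@7
I5 add r3: issue@6 deps=(2,2) exec_start@6 write@9

Answer: 2 3 5 5 7 9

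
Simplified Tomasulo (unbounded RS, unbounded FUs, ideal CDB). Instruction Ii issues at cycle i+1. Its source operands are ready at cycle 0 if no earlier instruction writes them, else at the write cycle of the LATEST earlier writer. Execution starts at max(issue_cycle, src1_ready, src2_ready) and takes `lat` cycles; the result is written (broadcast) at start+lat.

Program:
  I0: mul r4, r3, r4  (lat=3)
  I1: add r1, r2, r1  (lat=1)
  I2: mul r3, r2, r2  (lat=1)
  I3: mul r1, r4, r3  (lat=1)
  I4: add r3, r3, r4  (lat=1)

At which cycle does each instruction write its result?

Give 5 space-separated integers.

Answer: 4 3 4 5 6

Derivation:
I0 mul r4: issue@1 deps=(None,None) exec_start@1 write@4
I1 add r1: issue@2 deps=(None,None) exec_start@2 write@3
I2 mul r3: issue@3 deps=(None,None) exec_start@3 write@4
I3 mul r1: issue@4 deps=(0,2) exec_start@4 write@5
I4 add r3: issue@5 deps=(2,0) exec_start@5 write@6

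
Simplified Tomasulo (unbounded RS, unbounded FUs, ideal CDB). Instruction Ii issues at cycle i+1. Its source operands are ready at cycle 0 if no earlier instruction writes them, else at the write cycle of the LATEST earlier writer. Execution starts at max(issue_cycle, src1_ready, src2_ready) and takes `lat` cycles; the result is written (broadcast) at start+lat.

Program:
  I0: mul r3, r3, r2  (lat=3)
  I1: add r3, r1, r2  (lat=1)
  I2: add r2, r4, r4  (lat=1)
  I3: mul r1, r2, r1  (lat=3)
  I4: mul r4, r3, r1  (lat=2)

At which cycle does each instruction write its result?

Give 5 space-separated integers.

I0 mul r3: issue@1 deps=(None,None) exec_start@1 write@4
I1 add r3: issue@2 deps=(None,None) exec_start@2 write@3
I2 add r2: issue@3 deps=(None,None) exec_start@3 write@4
I3 mul r1: issue@4 deps=(2,None) exec_start@4 write@7
I4 mul r4: issue@5 deps=(1,3) exec_start@7 write@9

Answer: 4 3 4 7 9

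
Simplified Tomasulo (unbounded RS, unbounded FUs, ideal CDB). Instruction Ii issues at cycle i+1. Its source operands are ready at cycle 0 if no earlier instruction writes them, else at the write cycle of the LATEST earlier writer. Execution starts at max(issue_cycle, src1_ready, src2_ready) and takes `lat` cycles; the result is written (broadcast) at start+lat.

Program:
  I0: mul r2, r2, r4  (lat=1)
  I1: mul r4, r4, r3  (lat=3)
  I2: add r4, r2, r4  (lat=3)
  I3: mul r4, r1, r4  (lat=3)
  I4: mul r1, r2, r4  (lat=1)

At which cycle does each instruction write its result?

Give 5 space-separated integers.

I0 mul r2: issue@1 deps=(None,None) exec_start@1 write@2
I1 mul r4: issue@2 deps=(None,None) exec_start@2 write@5
I2 add r4: issue@3 deps=(0,1) exec_start@5 write@8
I3 mul r4: issue@4 deps=(None,2) exec_start@8 write@11
I4 mul r1: issue@5 deps=(0,3) exec_start@11 write@12

Answer: 2 5 8 11 12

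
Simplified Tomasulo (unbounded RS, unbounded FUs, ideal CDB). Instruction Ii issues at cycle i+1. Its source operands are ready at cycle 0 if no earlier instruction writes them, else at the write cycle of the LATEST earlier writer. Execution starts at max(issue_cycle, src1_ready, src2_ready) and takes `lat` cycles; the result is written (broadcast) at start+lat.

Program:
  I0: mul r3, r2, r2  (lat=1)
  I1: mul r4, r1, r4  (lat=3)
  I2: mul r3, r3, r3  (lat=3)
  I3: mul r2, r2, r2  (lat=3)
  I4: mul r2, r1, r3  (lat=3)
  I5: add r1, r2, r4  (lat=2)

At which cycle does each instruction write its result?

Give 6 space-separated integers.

I0 mul r3: issue@1 deps=(None,None) exec_start@1 write@2
I1 mul r4: issue@2 deps=(None,None) exec_start@2 write@5
I2 mul r3: issue@3 deps=(0,0) exec_start@3 write@6
I3 mul r2: issue@4 deps=(None,None) exec_start@4 write@7
I4 mul r2: issue@5 deps=(None,2) exec_start@6 write@9
I5 add r1: issue@6 deps=(4,1) exec_start@9 write@11

Answer: 2 5 6 7 9 11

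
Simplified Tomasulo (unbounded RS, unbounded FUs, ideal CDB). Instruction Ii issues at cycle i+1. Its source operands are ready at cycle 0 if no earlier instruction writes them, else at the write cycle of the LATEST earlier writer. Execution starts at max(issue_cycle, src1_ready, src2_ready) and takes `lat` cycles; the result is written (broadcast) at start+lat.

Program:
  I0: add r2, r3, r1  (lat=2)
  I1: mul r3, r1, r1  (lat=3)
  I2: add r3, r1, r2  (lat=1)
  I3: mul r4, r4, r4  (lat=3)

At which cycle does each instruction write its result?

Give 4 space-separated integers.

Answer: 3 5 4 7

Derivation:
I0 add r2: issue@1 deps=(None,None) exec_start@1 write@3
I1 mul r3: issue@2 deps=(None,None) exec_start@2 write@5
I2 add r3: issue@3 deps=(None,0) exec_start@3 write@4
I3 mul r4: issue@4 deps=(None,None) exec_start@4 write@7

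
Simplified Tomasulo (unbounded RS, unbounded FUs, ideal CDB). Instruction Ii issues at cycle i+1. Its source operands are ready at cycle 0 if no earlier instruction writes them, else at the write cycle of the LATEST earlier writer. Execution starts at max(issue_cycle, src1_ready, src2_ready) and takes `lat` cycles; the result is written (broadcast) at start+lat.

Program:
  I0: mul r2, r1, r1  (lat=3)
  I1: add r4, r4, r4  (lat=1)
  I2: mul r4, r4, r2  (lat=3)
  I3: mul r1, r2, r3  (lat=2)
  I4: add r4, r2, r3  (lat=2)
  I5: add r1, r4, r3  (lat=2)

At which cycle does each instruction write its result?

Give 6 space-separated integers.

I0 mul r2: issue@1 deps=(None,None) exec_start@1 write@4
I1 add r4: issue@2 deps=(None,None) exec_start@2 write@3
I2 mul r4: issue@3 deps=(1,0) exec_start@4 write@7
I3 mul r1: issue@4 deps=(0,None) exec_start@4 write@6
I4 add r4: issue@5 deps=(0,None) exec_start@5 write@7
I5 add r1: issue@6 deps=(4,None) exec_start@7 write@9

Answer: 4 3 7 6 7 9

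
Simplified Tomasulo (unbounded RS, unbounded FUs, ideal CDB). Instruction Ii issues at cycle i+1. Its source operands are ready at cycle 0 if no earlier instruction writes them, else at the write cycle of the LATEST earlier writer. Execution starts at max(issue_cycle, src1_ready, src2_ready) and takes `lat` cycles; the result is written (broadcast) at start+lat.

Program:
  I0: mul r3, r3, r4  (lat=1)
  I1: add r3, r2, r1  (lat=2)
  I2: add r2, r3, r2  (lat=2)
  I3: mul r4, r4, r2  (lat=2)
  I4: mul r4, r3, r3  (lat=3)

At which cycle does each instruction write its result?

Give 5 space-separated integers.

Answer: 2 4 6 8 8

Derivation:
I0 mul r3: issue@1 deps=(None,None) exec_start@1 write@2
I1 add r3: issue@2 deps=(None,None) exec_start@2 write@4
I2 add r2: issue@3 deps=(1,None) exec_start@4 write@6
I3 mul r4: issue@4 deps=(None,2) exec_start@6 write@8
I4 mul r4: issue@5 deps=(1,1) exec_start@5 write@8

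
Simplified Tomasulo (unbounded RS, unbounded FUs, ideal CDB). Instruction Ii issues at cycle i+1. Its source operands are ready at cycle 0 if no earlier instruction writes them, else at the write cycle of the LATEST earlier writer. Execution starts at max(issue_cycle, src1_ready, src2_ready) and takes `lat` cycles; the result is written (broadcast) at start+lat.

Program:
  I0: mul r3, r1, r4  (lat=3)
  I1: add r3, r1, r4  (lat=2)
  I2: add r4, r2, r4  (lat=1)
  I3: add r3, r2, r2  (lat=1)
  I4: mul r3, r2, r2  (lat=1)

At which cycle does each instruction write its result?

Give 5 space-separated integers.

Answer: 4 4 4 5 6

Derivation:
I0 mul r3: issue@1 deps=(None,None) exec_start@1 write@4
I1 add r3: issue@2 deps=(None,None) exec_start@2 write@4
I2 add r4: issue@3 deps=(None,None) exec_start@3 write@4
I3 add r3: issue@4 deps=(None,None) exec_start@4 write@5
I4 mul r3: issue@5 deps=(None,None) exec_start@5 write@6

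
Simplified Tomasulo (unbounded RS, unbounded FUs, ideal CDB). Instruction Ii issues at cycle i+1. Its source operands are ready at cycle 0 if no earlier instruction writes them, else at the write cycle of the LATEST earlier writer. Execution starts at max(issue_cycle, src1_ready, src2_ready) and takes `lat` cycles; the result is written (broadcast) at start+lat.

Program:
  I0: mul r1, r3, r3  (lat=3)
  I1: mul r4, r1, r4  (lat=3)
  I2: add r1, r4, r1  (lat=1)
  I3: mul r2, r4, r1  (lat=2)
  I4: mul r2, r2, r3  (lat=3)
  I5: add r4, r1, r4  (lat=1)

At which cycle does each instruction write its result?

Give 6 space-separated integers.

I0 mul r1: issue@1 deps=(None,None) exec_start@1 write@4
I1 mul r4: issue@2 deps=(0,None) exec_start@4 write@7
I2 add r1: issue@3 deps=(1,0) exec_start@7 write@8
I3 mul r2: issue@4 deps=(1,2) exec_start@8 write@10
I4 mul r2: issue@5 deps=(3,None) exec_start@10 write@13
I5 add r4: issue@6 deps=(2,1) exec_start@8 write@9

Answer: 4 7 8 10 13 9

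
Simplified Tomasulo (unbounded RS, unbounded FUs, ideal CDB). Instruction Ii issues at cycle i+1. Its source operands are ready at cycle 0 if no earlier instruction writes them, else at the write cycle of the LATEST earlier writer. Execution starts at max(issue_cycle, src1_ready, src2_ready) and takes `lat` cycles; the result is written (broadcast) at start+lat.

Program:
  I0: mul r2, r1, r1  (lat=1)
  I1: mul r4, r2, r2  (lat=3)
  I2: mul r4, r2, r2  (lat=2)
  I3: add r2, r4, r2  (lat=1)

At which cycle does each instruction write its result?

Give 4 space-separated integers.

I0 mul r2: issue@1 deps=(None,None) exec_start@1 write@2
I1 mul r4: issue@2 deps=(0,0) exec_start@2 write@5
I2 mul r4: issue@3 deps=(0,0) exec_start@3 write@5
I3 add r2: issue@4 deps=(2,0) exec_start@5 write@6

Answer: 2 5 5 6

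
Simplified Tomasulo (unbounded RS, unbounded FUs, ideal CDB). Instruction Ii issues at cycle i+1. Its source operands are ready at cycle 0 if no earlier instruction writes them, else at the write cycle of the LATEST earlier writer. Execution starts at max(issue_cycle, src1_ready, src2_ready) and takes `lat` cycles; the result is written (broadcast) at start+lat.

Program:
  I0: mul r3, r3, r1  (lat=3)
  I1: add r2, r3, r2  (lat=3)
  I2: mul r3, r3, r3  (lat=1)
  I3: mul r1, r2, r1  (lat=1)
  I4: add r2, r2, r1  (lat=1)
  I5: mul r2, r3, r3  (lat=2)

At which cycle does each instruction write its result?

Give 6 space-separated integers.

Answer: 4 7 5 8 9 8

Derivation:
I0 mul r3: issue@1 deps=(None,None) exec_start@1 write@4
I1 add r2: issue@2 deps=(0,None) exec_start@4 write@7
I2 mul r3: issue@3 deps=(0,0) exec_start@4 write@5
I3 mul r1: issue@4 deps=(1,None) exec_start@7 write@8
I4 add r2: issue@5 deps=(1,3) exec_start@8 write@9
I5 mul r2: issue@6 deps=(2,2) exec_start@6 write@8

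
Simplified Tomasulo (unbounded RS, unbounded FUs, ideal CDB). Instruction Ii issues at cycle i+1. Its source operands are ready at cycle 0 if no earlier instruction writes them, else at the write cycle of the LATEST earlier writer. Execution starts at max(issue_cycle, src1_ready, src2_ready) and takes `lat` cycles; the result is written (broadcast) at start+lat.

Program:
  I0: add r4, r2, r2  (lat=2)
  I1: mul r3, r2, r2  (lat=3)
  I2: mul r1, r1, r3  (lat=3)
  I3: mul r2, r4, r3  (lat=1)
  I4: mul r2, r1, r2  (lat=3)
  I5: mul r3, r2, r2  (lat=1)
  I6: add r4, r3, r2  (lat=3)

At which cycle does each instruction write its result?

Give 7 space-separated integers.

I0 add r4: issue@1 deps=(None,None) exec_start@1 write@3
I1 mul r3: issue@2 deps=(None,None) exec_start@2 write@5
I2 mul r1: issue@3 deps=(None,1) exec_start@5 write@8
I3 mul r2: issue@4 deps=(0,1) exec_start@5 write@6
I4 mul r2: issue@5 deps=(2,3) exec_start@8 write@11
I5 mul r3: issue@6 deps=(4,4) exec_start@11 write@12
I6 add r4: issue@7 deps=(5,4) exec_start@12 write@15

Answer: 3 5 8 6 11 12 15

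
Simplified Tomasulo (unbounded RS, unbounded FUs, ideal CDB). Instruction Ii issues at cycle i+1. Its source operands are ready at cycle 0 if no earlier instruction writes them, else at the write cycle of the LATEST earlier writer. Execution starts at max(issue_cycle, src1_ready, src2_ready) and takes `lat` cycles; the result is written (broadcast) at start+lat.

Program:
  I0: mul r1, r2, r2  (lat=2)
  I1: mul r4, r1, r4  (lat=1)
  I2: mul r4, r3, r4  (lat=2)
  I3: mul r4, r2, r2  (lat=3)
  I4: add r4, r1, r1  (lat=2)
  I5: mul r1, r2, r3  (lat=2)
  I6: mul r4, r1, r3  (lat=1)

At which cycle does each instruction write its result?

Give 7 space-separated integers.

Answer: 3 4 6 7 7 8 9

Derivation:
I0 mul r1: issue@1 deps=(None,None) exec_start@1 write@3
I1 mul r4: issue@2 deps=(0,None) exec_start@3 write@4
I2 mul r4: issue@3 deps=(None,1) exec_start@4 write@6
I3 mul r4: issue@4 deps=(None,None) exec_start@4 write@7
I4 add r4: issue@5 deps=(0,0) exec_start@5 write@7
I5 mul r1: issue@6 deps=(None,None) exec_start@6 write@8
I6 mul r4: issue@7 deps=(5,None) exec_start@8 write@9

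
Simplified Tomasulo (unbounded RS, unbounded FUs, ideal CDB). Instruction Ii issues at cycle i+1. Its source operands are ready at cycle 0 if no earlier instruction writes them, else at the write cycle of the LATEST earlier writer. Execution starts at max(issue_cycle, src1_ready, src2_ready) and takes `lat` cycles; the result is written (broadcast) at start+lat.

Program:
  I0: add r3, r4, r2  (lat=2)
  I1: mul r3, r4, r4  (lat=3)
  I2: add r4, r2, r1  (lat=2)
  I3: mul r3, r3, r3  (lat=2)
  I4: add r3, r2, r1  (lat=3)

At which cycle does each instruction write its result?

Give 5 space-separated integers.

I0 add r3: issue@1 deps=(None,None) exec_start@1 write@3
I1 mul r3: issue@2 deps=(None,None) exec_start@2 write@5
I2 add r4: issue@3 deps=(None,None) exec_start@3 write@5
I3 mul r3: issue@4 deps=(1,1) exec_start@5 write@7
I4 add r3: issue@5 deps=(None,None) exec_start@5 write@8

Answer: 3 5 5 7 8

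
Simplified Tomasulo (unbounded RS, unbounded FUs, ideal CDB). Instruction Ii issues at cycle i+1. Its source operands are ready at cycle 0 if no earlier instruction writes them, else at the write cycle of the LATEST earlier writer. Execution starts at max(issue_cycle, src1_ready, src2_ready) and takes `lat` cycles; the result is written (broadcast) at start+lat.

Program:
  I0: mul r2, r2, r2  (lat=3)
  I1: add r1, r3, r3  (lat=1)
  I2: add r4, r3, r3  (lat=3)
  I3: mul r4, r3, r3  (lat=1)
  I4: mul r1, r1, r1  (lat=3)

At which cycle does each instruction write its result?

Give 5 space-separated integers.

I0 mul r2: issue@1 deps=(None,None) exec_start@1 write@4
I1 add r1: issue@2 deps=(None,None) exec_start@2 write@3
I2 add r4: issue@3 deps=(None,None) exec_start@3 write@6
I3 mul r4: issue@4 deps=(None,None) exec_start@4 write@5
I4 mul r1: issue@5 deps=(1,1) exec_start@5 write@8

Answer: 4 3 6 5 8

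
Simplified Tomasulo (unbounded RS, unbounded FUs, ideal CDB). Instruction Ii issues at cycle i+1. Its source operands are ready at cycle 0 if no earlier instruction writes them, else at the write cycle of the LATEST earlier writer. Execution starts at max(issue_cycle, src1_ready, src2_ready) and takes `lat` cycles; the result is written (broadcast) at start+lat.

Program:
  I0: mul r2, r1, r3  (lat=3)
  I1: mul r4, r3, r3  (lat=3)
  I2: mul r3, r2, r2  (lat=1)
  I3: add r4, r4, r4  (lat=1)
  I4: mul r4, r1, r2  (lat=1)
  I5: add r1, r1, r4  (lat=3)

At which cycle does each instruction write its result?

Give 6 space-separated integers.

Answer: 4 5 5 6 6 9

Derivation:
I0 mul r2: issue@1 deps=(None,None) exec_start@1 write@4
I1 mul r4: issue@2 deps=(None,None) exec_start@2 write@5
I2 mul r3: issue@3 deps=(0,0) exec_start@4 write@5
I3 add r4: issue@4 deps=(1,1) exec_start@5 write@6
I4 mul r4: issue@5 deps=(None,0) exec_start@5 write@6
I5 add r1: issue@6 deps=(None,4) exec_start@6 write@9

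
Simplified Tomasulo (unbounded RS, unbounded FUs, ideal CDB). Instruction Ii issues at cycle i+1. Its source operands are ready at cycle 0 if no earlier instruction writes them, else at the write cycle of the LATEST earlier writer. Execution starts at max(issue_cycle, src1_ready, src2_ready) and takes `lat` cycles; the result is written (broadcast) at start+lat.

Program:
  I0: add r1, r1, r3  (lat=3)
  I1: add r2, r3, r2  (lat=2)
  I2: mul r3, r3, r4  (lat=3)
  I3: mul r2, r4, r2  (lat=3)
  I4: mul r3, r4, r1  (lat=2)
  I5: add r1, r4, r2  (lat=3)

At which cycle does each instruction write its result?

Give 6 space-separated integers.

Answer: 4 4 6 7 7 10

Derivation:
I0 add r1: issue@1 deps=(None,None) exec_start@1 write@4
I1 add r2: issue@2 deps=(None,None) exec_start@2 write@4
I2 mul r3: issue@3 deps=(None,None) exec_start@3 write@6
I3 mul r2: issue@4 deps=(None,1) exec_start@4 write@7
I4 mul r3: issue@5 deps=(None,0) exec_start@5 write@7
I5 add r1: issue@6 deps=(None,3) exec_start@7 write@10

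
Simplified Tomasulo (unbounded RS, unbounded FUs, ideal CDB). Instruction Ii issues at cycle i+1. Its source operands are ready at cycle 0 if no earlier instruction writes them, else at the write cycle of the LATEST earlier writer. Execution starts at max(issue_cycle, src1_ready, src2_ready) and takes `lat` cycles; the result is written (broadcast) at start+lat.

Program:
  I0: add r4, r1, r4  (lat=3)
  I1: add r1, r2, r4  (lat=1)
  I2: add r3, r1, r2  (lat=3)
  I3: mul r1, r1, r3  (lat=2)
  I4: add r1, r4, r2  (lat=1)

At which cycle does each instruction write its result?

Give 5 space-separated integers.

Answer: 4 5 8 10 6

Derivation:
I0 add r4: issue@1 deps=(None,None) exec_start@1 write@4
I1 add r1: issue@2 deps=(None,0) exec_start@4 write@5
I2 add r3: issue@3 deps=(1,None) exec_start@5 write@8
I3 mul r1: issue@4 deps=(1,2) exec_start@8 write@10
I4 add r1: issue@5 deps=(0,None) exec_start@5 write@6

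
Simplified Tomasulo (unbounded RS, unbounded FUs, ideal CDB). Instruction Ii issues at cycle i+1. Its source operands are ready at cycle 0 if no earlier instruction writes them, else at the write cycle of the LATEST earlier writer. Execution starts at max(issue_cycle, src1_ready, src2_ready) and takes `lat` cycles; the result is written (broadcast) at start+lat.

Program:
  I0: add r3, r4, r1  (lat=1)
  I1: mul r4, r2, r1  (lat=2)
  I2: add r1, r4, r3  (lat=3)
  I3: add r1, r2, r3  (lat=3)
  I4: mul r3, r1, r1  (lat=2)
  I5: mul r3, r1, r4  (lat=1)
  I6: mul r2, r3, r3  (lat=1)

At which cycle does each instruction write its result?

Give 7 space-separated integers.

I0 add r3: issue@1 deps=(None,None) exec_start@1 write@2
I1 mul r4: issue@2 deps=(None,None) exec_start@2 write@4
I2 add r1: issue@3 deps=(1,0) exec_start@4 write@7
I3 add r1: issue@4 deps=(None,0) exec_start@4 write@7
I4 mul r3: issue@5 deps=(3,3) exec_start@7 write@9
I5 mul r3: issue@6 deps=(3,1) exec_start@7 write@8
I6 mul r2: issue@7 deps=(5,5) exec_start@8 write@9

Answer: 2 4 7 7 9 8 9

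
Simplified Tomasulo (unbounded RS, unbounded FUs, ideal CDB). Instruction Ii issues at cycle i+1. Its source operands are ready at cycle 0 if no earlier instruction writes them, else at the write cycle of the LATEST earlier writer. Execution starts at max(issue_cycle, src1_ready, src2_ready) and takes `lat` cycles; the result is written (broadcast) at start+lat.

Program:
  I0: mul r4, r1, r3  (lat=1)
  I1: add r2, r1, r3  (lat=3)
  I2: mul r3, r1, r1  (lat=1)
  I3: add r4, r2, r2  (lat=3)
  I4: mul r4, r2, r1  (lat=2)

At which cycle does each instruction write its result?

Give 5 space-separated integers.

Answer: 2 5 4 8 7

Derivation:
I0 mul r4: issue@1 deps=(None,None) exec_start@1 write@2
I1 add r2: issue@2 deps=(None,None) exec_start@2 write@5
I2 mul r3: issue@3 deps=(None,None) exec_start@3 write@4
I3 add r4: issue@4 deps=(1,1) exec_start@5 write@8
I4 mul r4: issue@5 deps=(1,None) exec_start@5 write@7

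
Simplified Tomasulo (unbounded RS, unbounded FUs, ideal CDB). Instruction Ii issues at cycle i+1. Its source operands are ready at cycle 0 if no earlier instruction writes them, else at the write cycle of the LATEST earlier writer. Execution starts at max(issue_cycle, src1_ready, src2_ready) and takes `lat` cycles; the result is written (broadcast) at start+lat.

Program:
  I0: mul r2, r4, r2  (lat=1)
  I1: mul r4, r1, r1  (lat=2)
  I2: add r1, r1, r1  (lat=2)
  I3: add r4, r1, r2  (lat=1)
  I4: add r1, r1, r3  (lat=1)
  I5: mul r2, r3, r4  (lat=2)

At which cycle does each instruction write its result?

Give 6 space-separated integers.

I0 mul r2: issue@1 deps=(None,None) exec_start@1 write@2
I1 mul r4: issue@2 deps=(None,None) exec_start@2 write@4
I2 add r1: issue@3 deps=(None,None) exec_start@3 write@5
I3 add r4: issue@4 deps=(2,0) exec_start@5 write@6
I4 add r1: issue@5 deps=(2,None) exec_start@5 write@6
I5 mul r2: issue@6 deps=(None,3) exec_start@6 write@8

Answer: 2 4 5 6 6 8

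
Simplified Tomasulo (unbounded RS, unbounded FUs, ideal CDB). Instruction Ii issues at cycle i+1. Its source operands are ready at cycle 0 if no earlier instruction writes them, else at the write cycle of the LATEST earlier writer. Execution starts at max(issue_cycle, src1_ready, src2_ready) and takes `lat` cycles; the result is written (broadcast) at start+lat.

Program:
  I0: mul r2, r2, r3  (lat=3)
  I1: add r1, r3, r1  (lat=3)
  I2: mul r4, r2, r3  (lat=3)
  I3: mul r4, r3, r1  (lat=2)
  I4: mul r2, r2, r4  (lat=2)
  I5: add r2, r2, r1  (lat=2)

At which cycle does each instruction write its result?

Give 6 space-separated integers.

I0 mul r2: issue@1 deps=(None,None) exec_start@1 write@4
I1 add r1: issue@2 deps=(None,None) exec_start@2 write@5
I2 mul r4: issue@3 deps=(0,None) exec_start@4 write@7
I3 mul r4: issue@4 deps=(None,1) exec_start@5 write@7
I4 mul r2: issue@5 deps=(0,3) exec_start@7 write@9
I5 add r2: issue@6 deps=(4,1) exec_start@9 write@11

Answer: 4 5 7 7 9 11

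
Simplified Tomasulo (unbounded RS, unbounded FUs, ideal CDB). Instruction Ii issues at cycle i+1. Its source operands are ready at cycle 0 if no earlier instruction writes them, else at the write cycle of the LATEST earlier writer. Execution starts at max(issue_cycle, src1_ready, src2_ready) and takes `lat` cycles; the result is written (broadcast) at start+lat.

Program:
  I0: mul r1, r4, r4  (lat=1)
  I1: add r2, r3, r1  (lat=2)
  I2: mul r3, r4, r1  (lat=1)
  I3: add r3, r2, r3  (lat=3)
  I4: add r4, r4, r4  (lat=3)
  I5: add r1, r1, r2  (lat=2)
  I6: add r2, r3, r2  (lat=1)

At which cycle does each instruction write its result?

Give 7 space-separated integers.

Answer: 2 4 4 7 8 8 8

Derivation:
I0 mul r1: issue@1 deps=(None,None) exec_start@1 write@2
I1 add r2: issue@2 deps=(None,0) exec_start@2 write@4
I2 mul r3: issue@3 deps=(None,0) exec_start@3 write@4
I3 add r3: issue@4 deps=(1,2) exec_start@4 write@7
I4 add r4: issue@5 deps=(None,None) exec_start@5 write@8
I5 add r1: issue@6 deps=(0,1) exec_start@6 write@8
I6 add r2: issue@7 deps=(3,1) exec_start@7 write@8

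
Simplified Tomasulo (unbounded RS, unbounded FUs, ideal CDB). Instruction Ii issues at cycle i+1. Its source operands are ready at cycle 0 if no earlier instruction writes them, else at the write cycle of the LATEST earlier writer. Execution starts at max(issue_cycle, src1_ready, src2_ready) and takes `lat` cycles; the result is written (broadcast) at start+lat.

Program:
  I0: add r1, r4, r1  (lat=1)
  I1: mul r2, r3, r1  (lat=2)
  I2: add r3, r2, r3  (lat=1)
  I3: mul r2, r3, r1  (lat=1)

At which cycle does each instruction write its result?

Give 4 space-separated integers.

I0 add r1: issue@1 deps=(None,None) exec_start@1 write@2
I1 mul r2: issue@2 deps=(None,0) exec_start@2 write@4
I2 add r3: issue@3 deps=(1,None) exec_start@4 write@5
I3 mul r2: issue@4 deps=(2,0) exec_start@5 write@6

Answer: 2 4 5 6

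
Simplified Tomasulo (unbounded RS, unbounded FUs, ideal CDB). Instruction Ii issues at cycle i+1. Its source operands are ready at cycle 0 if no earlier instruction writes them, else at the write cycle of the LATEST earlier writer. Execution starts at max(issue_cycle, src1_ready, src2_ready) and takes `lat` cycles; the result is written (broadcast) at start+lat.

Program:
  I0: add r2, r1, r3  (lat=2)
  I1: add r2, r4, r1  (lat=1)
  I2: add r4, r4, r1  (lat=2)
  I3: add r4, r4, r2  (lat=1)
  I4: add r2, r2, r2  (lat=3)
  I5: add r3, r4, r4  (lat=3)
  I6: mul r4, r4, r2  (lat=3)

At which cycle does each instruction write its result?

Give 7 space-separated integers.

Answer: 3 3 5 6 8 9 11

Derivation:
I0 add r2: issue@1 deps=(None,None) exec_start@1 write@3
I1 add r2: issue@2 deps=(None,None) exec_start@2 write@3
I2 add r4: issue@3 deps=(None,None) exec_start@3 write@5
I3 add r4: issue@4 deps=(2,1) exec_start@5 write@6
I4 add r2: issue@5 deps=(1,1) exec_start@5 write@8
I5 add r3: issue@6 deps=(3,3) exec_start@6 write@9
I6 mul r4: issue@7 deps=(3,4) exec_start@8 write@11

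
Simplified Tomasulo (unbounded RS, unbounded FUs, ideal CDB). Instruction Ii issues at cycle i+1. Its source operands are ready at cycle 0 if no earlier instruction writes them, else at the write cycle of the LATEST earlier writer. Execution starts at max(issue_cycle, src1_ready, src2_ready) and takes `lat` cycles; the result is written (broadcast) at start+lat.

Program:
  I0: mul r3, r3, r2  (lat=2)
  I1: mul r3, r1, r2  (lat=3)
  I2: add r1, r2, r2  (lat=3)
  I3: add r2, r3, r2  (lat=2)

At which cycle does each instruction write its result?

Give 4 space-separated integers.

I0 mul r3: issue@1 deps=(None,None) exec_start@1 write@3
I1 mul r3: issue@2 deps=(None,None) exec_start@2 write@5
I2 add r1: issue@3 deps=(None,None) exec_start@3 write@6
I3 add r2: issue@4 deps=(1,None) exec_start@5 write@7

Answer: 3 5 6 7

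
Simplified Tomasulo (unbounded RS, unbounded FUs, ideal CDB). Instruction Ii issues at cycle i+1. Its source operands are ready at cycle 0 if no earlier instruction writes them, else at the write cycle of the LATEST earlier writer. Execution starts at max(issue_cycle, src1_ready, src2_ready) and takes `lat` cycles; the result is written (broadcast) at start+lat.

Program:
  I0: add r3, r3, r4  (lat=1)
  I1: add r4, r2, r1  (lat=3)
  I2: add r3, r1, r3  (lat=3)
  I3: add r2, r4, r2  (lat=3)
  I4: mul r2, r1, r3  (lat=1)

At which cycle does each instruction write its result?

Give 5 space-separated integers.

I0 add r3: issue@1 deps=(None,None) exec_start@1 write@2
I1 add r4: issue@2 deps=(None,None) exec_start@2 write@5
I2 add r3: issue@3 deps=(None,0) exec_start@3 write@6
I3 add r2: issue@4 deps=(1,None) exec_start@5 write@8
I4 mul r2: issue@5 deps=(None,2) exec_start@6 write@7

Answer: 2 5 6 8 7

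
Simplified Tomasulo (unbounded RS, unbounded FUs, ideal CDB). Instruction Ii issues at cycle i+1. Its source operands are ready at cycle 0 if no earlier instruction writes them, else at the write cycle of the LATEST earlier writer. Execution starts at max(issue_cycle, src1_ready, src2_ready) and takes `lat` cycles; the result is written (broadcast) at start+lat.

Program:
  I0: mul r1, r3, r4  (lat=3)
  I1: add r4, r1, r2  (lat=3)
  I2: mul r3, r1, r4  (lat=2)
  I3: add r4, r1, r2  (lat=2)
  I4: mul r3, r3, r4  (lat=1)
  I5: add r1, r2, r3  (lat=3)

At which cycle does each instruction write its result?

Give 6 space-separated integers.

I0 mul r1: issue@1 deps=(None,None) exec_start@1 write@4
I1 add r4: issue@2 deps=(0,None) exec_start@4 write@7
I2 mul r3: issue@3 deps=(0,1) exec_start@7 write@9
I3 add r4: issue@4 deps=(0,None) exec_start@4 write@6
I4 mul r3: issue@5 deps=(2,3) exec_start@9 write@10
I5 add r1: issue@6 deps=(None,4) exec_start@10 write@13

Answer: 4 7 9 6 10 13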